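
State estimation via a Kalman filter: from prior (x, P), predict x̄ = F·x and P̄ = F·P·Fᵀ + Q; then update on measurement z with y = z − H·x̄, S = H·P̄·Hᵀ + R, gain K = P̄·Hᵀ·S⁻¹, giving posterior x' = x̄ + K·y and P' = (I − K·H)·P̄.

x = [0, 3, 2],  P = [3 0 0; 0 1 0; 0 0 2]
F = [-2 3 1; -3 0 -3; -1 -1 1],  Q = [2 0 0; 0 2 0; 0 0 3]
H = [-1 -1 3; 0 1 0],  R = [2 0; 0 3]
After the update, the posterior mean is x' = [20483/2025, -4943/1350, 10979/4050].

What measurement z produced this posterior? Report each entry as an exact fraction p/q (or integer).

z = [2, -3]

x̄ = F·x = [11, -6, -1]
P̄ = F·P·Fᵀ + Q = [25 12 5; 12 47 3; 5 3 9]
S = H·P̄·Hᵀ + R = [131 -50; -50 50]
K = P̄·Hᵀ·S⁻¹ = [-10/81 236/2025; -1/27 1219/1350; 22/81 1343/4050]
x' − x̄ = [-1792/2025, 3157/1350, 15029/4050] = K·y
y = (KᵀK)⁻¹·Kᵀ·(x' − x̄) = [10, 3]
z = y + H·x̄ = [10, 3] + [-8, -6] = [2, -3]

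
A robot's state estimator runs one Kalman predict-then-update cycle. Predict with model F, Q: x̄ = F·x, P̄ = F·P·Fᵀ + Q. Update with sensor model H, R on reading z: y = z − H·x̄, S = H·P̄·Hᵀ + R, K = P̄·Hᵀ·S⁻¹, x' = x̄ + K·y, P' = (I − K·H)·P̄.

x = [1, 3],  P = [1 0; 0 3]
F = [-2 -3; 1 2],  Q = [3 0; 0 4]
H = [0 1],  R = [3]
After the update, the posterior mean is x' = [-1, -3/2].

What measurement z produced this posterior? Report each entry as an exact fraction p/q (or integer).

x̄ = F·x = [-11, 7]
P̄ = F·P·Fᵀ + Q = [34 -20; -20 17]
S = H·P̄·Hᵀ + R = [20]
K = P̄·Hᵀ·S⁻¹ = [-1; 17/20]
x' − x̄ = [10, -17/2] = K·y
y = (KᵀK)⁻¹·Kᵀ·(x' − x̄) = [-10]
z = y + H·x̄ = [-10] + [7] = [-3]

z = [-3]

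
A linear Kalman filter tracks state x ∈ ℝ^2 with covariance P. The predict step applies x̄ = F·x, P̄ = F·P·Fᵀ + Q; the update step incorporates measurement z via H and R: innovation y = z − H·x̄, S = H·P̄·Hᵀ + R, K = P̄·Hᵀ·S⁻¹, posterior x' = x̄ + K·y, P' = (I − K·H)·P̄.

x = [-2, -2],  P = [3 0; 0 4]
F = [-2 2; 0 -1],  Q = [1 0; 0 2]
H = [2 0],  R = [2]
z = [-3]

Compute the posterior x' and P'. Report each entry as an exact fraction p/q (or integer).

x' = [-87/59, 142/59]
P' = [29/59 -8/59; -8/59 226/59]

x̄ = F·x = [0, 2]
P̄ = F·P·Fᵀ + Q = [29 -8; -8 6]
y = z − H·x̄ = [-3]
S = H·P̄·Hᵀ + R = [118]
K = P̄·Hᵀ·S⁻¹ = [29/59; -8/59]
x' = x̄ + K·y = [-87/59, 142/59]
P' = (I − K·H)·P̄ = [29/59 -8/59; -8/59 226/59]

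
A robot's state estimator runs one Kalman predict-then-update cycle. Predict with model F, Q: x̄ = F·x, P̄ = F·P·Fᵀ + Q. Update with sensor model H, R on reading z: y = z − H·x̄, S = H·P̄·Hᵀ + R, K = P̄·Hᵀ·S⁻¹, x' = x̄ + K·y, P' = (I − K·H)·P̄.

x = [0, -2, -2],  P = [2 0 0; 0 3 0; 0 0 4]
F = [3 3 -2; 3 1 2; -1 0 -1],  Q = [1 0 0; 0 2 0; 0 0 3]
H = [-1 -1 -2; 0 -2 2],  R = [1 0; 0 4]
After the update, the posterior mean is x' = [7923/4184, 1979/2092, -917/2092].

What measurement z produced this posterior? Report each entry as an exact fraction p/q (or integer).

z = [-2, -3]

x̄ = F·x = [-2, -6, 2]
P̄ = F·P·Fᵀ + Q = [62 11 2; 11 39 -14; 2 -14 9]
S = H·P̄·Hᵀ + R = [112 32; 32 308]
K = P̄·Hᵀ·S⁻¹ = [-5785/8368 7/523; -423/4184 -349/1046; -415/4184 167/1046]
x' − x̄ = [16291/4184, 14531/2092, -5101/2092] = K·y
y = (KᵀK)⁻¹·Kᵀ·(x' − x̄) = [-6, -19]
z = y + H·x̄ = [-6, -19] + [4, 16] = [-2, -3]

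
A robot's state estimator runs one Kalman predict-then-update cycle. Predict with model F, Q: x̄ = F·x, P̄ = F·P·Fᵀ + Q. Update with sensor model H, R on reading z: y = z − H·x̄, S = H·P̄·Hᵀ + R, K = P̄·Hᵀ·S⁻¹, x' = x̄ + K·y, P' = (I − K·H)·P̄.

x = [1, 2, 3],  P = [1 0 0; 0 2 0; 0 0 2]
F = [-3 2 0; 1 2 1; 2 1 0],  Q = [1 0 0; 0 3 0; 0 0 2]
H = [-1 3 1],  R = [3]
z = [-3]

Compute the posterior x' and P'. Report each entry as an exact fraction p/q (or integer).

x̄ = F·x = [1, 8, 4]
P̄ = F·P·Fᵀ + Q = [18 5 -2; 5 14 6; -2 6 8]
y = z − H·x̄ = [-30]
S = H·P̄·Hᵀ + R = [165]
K = P̄·Hᵀ·S⁻¹ = [-1/33; 43/165; 28/165]
x' = x̄ + K·y = [21/11, 2/11, -12/11]
P' = (I − K·H)·P̄ = [589/33 208/33 -38/33; 208/33 461/165 -214/165; -38/33 -214/165 536/165]

x' = [21/11, 2/11, -12/11]
P' = [589/33 208/33 -38/33; 208/33 461/165 -214/165; -38/33 -214/165 536/165]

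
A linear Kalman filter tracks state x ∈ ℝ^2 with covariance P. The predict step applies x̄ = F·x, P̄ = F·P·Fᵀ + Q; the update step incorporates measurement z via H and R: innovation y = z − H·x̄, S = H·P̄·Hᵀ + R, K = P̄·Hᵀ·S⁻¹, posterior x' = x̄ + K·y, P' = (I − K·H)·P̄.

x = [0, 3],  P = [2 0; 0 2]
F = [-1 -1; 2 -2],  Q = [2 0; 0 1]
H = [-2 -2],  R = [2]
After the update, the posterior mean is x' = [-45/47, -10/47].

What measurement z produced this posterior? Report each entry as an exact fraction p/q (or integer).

z = [2]

x̄ = F·x = [-3, -6]
P̄ = F·P·Fᵀ + Q = [6 0; 0 17]
S = H·P̄·Hᵀ + R = [94]
K = P̄·Hᵀ·S⁻¹ = [-6/47; -17/47]
x' − x̄ = [96/47, 272/47] = K·y
y = (KᵀK)⁻¹·Kᵀ·(x' − x̄) = [-16]
z = y + H·x̄ = [-16] + [18] = [2]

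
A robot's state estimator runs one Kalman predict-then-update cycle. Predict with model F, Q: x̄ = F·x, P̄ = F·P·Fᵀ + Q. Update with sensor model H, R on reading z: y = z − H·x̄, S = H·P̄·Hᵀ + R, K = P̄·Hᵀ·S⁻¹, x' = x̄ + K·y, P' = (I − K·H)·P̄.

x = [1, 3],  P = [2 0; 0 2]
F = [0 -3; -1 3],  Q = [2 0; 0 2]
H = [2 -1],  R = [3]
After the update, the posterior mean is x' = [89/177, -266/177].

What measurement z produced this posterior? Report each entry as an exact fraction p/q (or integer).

z = [3]

x̄ = F·x = [-9, 8]
P̄ = F·P·Fᵀ + Q = [20 -18; -18 22]
S = H·P̄·Hᵀ + R = [177]
K = P̄·Hᵀ·S⁻¹ = [58/177; -58/177]
x' − x̄ = [1682/177, -1682/177] = K·y
y = (KᵀK)⁻¹·Kᵀ·(x' − x̄) = [29]
z = y + H·x̄ = [29] + [-26] = [3]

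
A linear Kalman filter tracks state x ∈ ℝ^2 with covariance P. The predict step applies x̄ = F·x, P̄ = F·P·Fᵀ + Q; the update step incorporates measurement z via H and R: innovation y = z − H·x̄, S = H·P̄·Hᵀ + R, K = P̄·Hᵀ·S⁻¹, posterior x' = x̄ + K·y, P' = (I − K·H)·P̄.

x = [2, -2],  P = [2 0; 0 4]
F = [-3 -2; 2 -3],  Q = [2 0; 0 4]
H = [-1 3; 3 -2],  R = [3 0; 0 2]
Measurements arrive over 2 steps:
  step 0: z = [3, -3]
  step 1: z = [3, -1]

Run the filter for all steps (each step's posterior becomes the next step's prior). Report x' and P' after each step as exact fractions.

step 0: x̄ = F·x = [-2, 10]
step 0: P̄ = F·P·Fᵀ + Q = [36 12; 12 48]
step 0: y = z − H·x̄ = [-29, 23]
step 0: S = H·P̄·Hᵀ + R = [399 -264; -264 374]
step 0: K = P̄·Hᵀ·S⁻¹ = [336/1205 5586/13255; 508/1205 1818/13255]
step 0: x' = x̄ + K·y = [-5216/13255, 12312/13255]
step 0: P' = (I − K·H)·P̄ = [7956/13255 6348/13255; 6348/13255 7704/13255]
step 1: x̄ = F·x = [-816/1205, -47368/13255]
step 1: P̄ = F·P·Fᵀ + Q = [18646/1205 2748/1205; 2748/1205 78004/13255]
step 1: y = z − H·x̄ = [172893/13255, -81063/13255]
step 1: S = H·P̄·Hᵀ + R = [765539/13255 -750834/13255; -750834/13255 1821744/13255]
step 1: K = P̄·Hᵀ·S⁻¹ = [145411/580399 4260739/10447182; 675206/1741197 1942661/15670773]
step 1: x' = x̄ + K·y = [112055/1160798, 1264717/1741197]
step 1: P' = (I − K·H)·P̄ = [982591/1741197 2291290/5223591; 2291290/5223591 8368144/15670773]

step 0: x' = [-5216/13255, 12312/13255], P' = [7956/13255 6348/13255; 6348/13255 7704/13255]
step 1: x' = [112055/1160798, 1264717/1741197], P' = [982591/1741197 2291290/5223591; 2291290/5223591 8368144/15670773]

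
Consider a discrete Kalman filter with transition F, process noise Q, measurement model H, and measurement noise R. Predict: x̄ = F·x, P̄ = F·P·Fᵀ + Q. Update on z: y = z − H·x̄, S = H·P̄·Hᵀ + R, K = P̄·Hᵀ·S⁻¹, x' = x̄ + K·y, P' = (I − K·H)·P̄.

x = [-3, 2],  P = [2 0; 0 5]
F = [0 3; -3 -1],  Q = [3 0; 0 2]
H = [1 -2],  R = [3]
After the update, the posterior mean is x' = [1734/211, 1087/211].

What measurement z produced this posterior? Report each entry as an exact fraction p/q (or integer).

z = [-2]

x̄ = F·x = [6, 7]
P̄ = F·P·Fᵀ + Q = [48 -15; -15 25]
S = H·P̄·Hᵀ + R = [211]
K = P̄·Hᵀ·S⁻¹ = [78/211; -65/211]
x' − x̄ = [468/211, -390/211] = K·y
y = (KᵀK)⁻¹·Kᵀ·(x' − x̄) = [6]
z = y + H·x̄ = [6] + [-8] = [-2]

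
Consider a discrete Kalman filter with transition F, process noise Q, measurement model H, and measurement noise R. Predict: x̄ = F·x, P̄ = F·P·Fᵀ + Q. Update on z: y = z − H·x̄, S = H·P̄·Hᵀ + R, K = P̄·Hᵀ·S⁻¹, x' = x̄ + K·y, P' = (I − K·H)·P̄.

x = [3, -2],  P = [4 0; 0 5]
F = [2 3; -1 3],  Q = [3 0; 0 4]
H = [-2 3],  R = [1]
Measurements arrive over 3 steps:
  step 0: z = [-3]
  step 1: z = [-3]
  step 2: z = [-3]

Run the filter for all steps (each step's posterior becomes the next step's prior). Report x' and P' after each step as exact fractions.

step 0: x̄ = F·x = [0, -9]
step 0: P̄ = F·P·Fᵀ + Q = [64 37; 37 53]
step 0: y = z − H·x̄ = [24]
step 0: S = H·P̄·Hᵀ + R = [290]
step 0: K = P̄·Hᵀ·S⁻¹ = [-17/290; 17/58]
step 0: x' = x̄ + K·y = [-204/145, -57/29]
step 0: P' = (I − K·H)·P̄ = [18271/290 2435/58; 2435/58 1629/58]
step 1: x̄ = F·x = [-1263/145, -651/145]
step 1: P̄ = F·P·Fᵀ + Q = [293359/290 36644/145; 36644/145 9843/145]
step 1: y = z − H·x̄ = [-1008/145]
step 1: S = H·P̄·Hᵀ + R = [235722/145]
step 1: K = P̄·Hᵀ·S⁻¹ = [-183427/235722; -43759/235722]
step 1: x' = x̄ + K·y = [-129681/39287, -125685/39287]
step 1: P' = (I − K·H)·P̄ = [3207313/117861 4215275/235722; 4215275/235722 2795597/235722]
step 2: x̄ = F·x = [-636417/39287, -247374/39287]
step 2: P̄ = F·P·Fᵀ + Q = [102109343/235722 12488473/117861; 12488473/117861 7226237/235722]
step 2: y = z − H·x̄ = [-648573/39287]
step 2: S = H·P̄·Hᵀ + R = [173985875/235722]
step 2: K = P̄·Hᵀ·S⁻¹ = [-129287848/173985875; -28275181/173985875]
step 2: x' = x̄ + K·y = [-684067533/173985875, -628733751/173985875]
step 2: P' = (I − K·H)·P̄ = [8910799561/347971750 2927170571/173985875; 2927170571/173985875 1942021987/173985875]

step 0: x' = [-204/145, -57/29], P' = [18271/290 2435/58; 2435/58 1629/58]
step 1: x' = [-129681/39287, -125685/39287], P' = [3207313/117861 4215275/235722; 4215275/235722 2795597/235722]
step 2: x' = [-684067533/173985875, -628733751/173985875], P' = [8910799561/347971750 2927170571/173985875; 2927170571/173985875 1942021987/173985875]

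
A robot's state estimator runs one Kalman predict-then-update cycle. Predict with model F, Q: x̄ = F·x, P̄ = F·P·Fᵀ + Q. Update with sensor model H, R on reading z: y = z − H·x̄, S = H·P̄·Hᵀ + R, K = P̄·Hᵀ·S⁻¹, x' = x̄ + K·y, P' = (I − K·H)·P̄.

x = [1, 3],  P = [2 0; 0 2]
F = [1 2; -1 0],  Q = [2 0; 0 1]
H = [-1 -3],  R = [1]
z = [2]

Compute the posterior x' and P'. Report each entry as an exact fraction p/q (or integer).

x' = [40/7, -5/2]
P' = [75/7 -7/2; -7/2 5/4]

x̄ = F·x = [7, -1]
P̄ = F·P·Fᵀ + Q = [12 -2; -2 3]
y = z − H·x̄ = [6]
S = H·P̄·Hᵀ + R = [28]
K = P̄·Hᵀ·S⁻¹ = [-3/14; -1/4]
x' = x̄ + K·y = [40/7, -5/2]
P' = (I − K·H)·P̄ = [75/7 -7/2; -7/2 5/4]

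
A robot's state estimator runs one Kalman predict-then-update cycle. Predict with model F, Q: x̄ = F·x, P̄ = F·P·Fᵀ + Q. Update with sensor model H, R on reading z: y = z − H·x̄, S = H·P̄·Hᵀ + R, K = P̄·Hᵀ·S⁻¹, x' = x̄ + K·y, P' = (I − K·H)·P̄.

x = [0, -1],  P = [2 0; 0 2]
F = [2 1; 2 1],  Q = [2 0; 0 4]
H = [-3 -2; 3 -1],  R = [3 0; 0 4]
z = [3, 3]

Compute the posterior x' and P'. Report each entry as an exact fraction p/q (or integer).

x' = [670/3421, -5823/3421]
P' = [718/3421 -450/3421; -450/3421 2226/3421]

x̄ = F·x = [-1, -1]
P̄ = F·P·Fᵀ + Q = [12 10; 10 14]
y = z − H·x̄ = [-2, 5]
S = H·P̄·Hᵀ + R = [287 -110; -110 66]
K = P̄·Hᵀ·S⁻¹ = [-38/311 651/3421; -94/311 -894/3421]
x' = x̄ + K·y = [670/3421, -5823/3421]
P' = (I − K·H)·P̄ = [718/3421 -450/3421; -450/3421 2226/3421]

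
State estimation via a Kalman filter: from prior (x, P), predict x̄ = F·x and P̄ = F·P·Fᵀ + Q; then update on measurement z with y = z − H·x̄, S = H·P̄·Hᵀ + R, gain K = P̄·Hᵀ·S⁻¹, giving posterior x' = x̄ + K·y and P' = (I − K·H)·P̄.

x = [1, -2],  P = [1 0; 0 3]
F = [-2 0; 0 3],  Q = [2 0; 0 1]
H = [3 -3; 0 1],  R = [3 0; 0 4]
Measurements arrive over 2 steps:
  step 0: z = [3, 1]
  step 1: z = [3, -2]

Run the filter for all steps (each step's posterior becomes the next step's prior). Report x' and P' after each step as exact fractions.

step 0: x' = [-11/118, -233/236], P' = [138/59 126/59; 126/59 133/59]
step 1: x' = [-43247/56476, -100993/56476], P' = [15542/14119 12972/14119; 12972/14119 14984/14119]

step 0: x̄ = F·x = [-2, -6]
step 0: P̄ = F·P·Fᵀ + Q = [6 0; 0 28]
step 0: y = z − H·x̄ = [-9, 7]
step 0: S = H·P̄·Hᵀ + R = [309 -84; -84 32]
step 0: K = P̄·Hᵀ·S⁻¹ = [12/59 63/118; -7/59 133/236]
step 0: x' = x̄ + K·y = [-11/118, -233/236]
step 0: P' = (I − K·H)·P̄ = [138/59 126/59; 126/59 133/59]
step 1: x̄ = F·x = [11/59, -699/236]
step 1: P̄ = F·P·Fᵀ + Q = [670/59 -756/59; -756/59 1256/59]
step 1: y = z − H·x̄ = [-1521/236, 227/236]
step 1: S = H·P̄·Hᵀ + R = [31119/59 -6036/59; -6036/59 1492/59]
step 1: K = P̄·Hᵀ·S⁻¹ = [2570/14119 3243/14119; -2012/14119 3746/14119]
step 1: x' = x̄ + K·y = [-43247/56476, -100993/56476]
step 1: P' = (I − K·H)·P̄ = [15542/14119 12972/14119; 12972/14119 14984/14119]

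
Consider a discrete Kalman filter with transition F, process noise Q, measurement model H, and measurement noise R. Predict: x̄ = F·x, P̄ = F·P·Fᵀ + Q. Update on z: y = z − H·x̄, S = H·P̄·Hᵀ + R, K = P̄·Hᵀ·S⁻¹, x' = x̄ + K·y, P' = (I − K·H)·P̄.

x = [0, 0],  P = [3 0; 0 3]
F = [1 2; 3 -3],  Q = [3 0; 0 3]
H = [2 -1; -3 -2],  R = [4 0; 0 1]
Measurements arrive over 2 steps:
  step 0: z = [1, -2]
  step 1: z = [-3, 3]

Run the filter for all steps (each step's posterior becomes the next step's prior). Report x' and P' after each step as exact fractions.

step 0: x' = [26793/47602, 3618/23801], P' = [16137/47602 -10413/23801; -10413/23801 19014/23801]
step 1: x' = [-20049039/17361629, 5299677/17361629], P' = [61711368/190977919 -79651764/190977919; -79651764/190977919 147080316/190977919]

step 0: x̄ = F·x = [0, 0]
step 0: P̄ = F·P·Fᵀ + Q = [18 -9; -9 57]
step 0: y = z − H·x̄ = [1, -2]
step 0: S = H·P̄·Hᵀ + R = [169 15; 15 283]
step 0: K = P̄·Hᵀ·S⁻¹ = [13275/47602 -6759/47602; -9960/23801 -6789/23801]
step 0: x' = x̄ + K·y = [26793/47602, 3618/23801]
step 0: P' = (I − K·H)·P̄ = [16137/47602 -10413/23801; -10413/23801 19014/23801]
step 1: x̄ = F·x = [41265/47602, 58671/47602]
step 1: P̄ = F·P·Fᵀ + Q = [227751/47602 -242235/47602; -242235/47602 1005159/47602]
step 1: y = z − H·x̄ = [-166665/47602, 383943/47602]
step 1: S = H·P̄·Hᵀ + R = [3075511/47602 886047/47602; 886047/47602 3211177/47602]
step 1: K = P̄·Hᵀ·S⁻¹ = [50768625/190977919 -25830576/190977919; -76595961/190977919 -55205340/190977919]
step 1: x' = x̄ + K·y = [-20049039/17361629, 5299677/17361629]
step 1: P' = (I − K·H)·P̄ = [61711368/190977919 -79651764/190977919; -79651764/190977919 147080316/190977919]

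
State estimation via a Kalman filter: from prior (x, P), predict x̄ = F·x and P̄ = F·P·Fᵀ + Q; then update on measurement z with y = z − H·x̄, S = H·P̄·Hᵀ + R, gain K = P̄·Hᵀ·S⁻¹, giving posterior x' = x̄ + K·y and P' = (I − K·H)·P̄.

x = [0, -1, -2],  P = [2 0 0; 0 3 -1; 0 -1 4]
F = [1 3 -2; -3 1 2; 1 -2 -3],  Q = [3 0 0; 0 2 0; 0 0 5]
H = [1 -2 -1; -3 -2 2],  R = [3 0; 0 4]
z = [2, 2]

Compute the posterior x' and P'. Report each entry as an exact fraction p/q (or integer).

x' = [382396/120175, -188582/120175, 512553/120175]
P' = [1337532/120175 -263444/120175 1713076/120175; -263444/120175 103173/120175 -326717/120175; 1713076/120175 -326717/120175 2282993/120175]

x̄ = F·x = [1, -5, 8]
P̄ = F·P·Fᵀ + Q = [60 -17 13; -17 35 -29; 13 -29 43]
y = z − H·x̄ = [-1, -21]
S = H·P̄·Hᵀ + R = [172 -71; -71 728]
K = P̄·Hᵀ·S⁻¹ = [50448/120175 -14889/120175; -47691/120175 -17362/120175; 27839/120175 20048/120175]
x' = x̄ + K·y = [382396/120175, -188582/120175, 512553/120175]
P' = (I − K·H)·P̄ = [1337532/120175 -263444/120175 1713076/120175; -263444/120175 103173/120175 -326717/120175; 1713076/120175 -326717/120175 2282993/120175]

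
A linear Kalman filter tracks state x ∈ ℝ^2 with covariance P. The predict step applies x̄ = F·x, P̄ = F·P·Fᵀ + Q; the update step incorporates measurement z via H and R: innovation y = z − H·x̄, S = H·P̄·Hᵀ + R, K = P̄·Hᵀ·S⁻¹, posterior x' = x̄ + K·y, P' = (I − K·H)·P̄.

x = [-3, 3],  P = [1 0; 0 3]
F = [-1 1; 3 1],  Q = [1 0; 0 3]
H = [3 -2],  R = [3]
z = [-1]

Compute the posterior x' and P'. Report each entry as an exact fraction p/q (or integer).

x' = [61/36, 47/18]
P' = [35/12 25/6; 25/6 20/3]

x̄ = F·x = [6, -6]
P̄ = F·P·Fᵀ + Q = [5 0; 0 15]
y = z − H·x̄ = [-31]
S = H·P̄·Hᵀ + R = [108]
K = P̄·Hᵀ·S⁻¹ = [5/36; -5/18]
x' = x̄ + K·y = [61/36, 47/18]
P' = (I − K·H)·P̄ = [35/12 25/6; 25/6 20/3]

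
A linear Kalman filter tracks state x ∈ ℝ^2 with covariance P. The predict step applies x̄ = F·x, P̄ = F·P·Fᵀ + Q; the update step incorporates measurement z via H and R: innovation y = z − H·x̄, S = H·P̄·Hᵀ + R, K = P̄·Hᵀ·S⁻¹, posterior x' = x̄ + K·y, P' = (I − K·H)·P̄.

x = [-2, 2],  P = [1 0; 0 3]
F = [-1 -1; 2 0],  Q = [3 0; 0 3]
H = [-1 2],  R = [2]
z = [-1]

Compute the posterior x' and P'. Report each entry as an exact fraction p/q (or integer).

x̄ = F·x = [0, -4]
P̄ = F·P·Fᵀ + Q = [7 -2; -2 7]
y = z − H·x̄ = [7]
S = H·P̄·Hᵀ + R = [45]
K = P̄·Hᵀ·S⁻¹ = [-11/45; 16/45]
x' = x̄ + K·y = [-77/45, -68/45]
P' = (I − K·H)·P̄ = [194/45 86/45; 86/45 59/45]

x' = [-77/45, -68/45]
P' = [194/45 86/45; 86/45 59/45]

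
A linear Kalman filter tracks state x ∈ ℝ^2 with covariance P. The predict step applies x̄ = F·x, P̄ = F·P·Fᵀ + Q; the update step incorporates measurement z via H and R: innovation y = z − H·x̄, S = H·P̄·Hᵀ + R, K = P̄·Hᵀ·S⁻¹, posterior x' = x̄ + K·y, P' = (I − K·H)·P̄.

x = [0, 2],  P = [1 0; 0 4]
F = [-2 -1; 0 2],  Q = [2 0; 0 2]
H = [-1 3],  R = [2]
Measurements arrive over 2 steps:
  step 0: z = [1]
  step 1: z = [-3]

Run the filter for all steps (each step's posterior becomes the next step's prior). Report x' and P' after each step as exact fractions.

step 0: x' = [-1/111, 41/111], P' = [532/111 166/111; 166/111 76/111]
step 1: x' = [4381/2157, -628/2157], P' = [13996/2157 1350/719; 1350/719 1616/2157]

step 0: x̄ = F·x = [-2, 4]
step 0: P̄ = F·P·Fᵀ + Q = [10 -8; -8 18]
step 0: y = z − H·x̄ = [-13]
step 0: S = H·P̄·Hᵀ + R = [222]
step 0: K = P̄·Hᵀ·S⁻¹ = [-17/111; 31/111]
step 0: x' = x̄ + K·y = [-1/111, 41/111]
step 0: P' = (I − K·H)·P̄ = [532/111 166/111; 166/111 76/111]
step 1: x̄ = F·x = [-13/37, 82/111]
step 1: P̄ = F·P·Fᵀ + Q = [1030/37 -272/37; -272/37 526/111]
step 1: y = z − H·x̄ = [-206/37]
step 1: S = H·P̄·Hᵀ + R = [4314/37]
step 1: K = P̄·Hᵀ·S⁻¹ = [-923/2157; 133/719]
step 1: x' = x̄ + K·y = [4381/2157, -628/2157]
step 1: P' = (I − K·H)·P̄ = [13996/2157 1350/719; 1350/719 1616/2157]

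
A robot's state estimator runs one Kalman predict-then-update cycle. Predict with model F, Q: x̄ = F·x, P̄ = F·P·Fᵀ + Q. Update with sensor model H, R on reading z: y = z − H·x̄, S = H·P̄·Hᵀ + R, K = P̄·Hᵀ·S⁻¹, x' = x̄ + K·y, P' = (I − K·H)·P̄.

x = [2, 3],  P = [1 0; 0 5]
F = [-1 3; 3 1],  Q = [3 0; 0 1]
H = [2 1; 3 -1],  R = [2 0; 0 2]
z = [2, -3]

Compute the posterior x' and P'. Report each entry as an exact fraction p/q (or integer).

x' = [-173/1071, 4978/1785]
P' = [512/3213 82/1071; 82/1071 1714/1785]

x̄ = F·x = [7, 9]
P̄ = F·P·Fᵀ + Q = [49 12; 12 15]
y = z − H·x̄ = [-21, -15]
S = H·P̄·Hᵀ + R = [261 291; 291 386]
K = P̄·Hᵀ·S⁻¹ = [635/3213 215/1071; 2981/5355 -652/1785]
x' = x̄ + K·y = [-173/1071, 4978/1785]
P' = (I − K·H)·P̄ = [512/3213 82/1071; 82/1071 1714/1785]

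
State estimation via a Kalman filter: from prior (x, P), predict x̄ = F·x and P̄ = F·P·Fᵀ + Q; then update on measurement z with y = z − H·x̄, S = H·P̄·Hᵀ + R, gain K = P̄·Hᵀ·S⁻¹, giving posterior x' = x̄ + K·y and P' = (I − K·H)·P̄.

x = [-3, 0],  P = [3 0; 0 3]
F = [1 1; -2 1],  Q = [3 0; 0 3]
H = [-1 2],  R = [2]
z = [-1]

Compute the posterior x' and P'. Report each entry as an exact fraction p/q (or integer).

x̄ = F·x = [-3, 6]
P̄ = F·P·Fᵀ + Q = [9 -3; -3 18]
y = z − H·x̄ = [-16]
S = H·P̄·Hᵀ + R = [95]
K = P̄·Hᵀ·S⁻¹ = [-3/19; 39/95]
x' = x̄ + K·y = [-9/19, -54/95]
P' = (I − K·H)·P̄ = [126/19 60/19; 60/19 189/95]

x' = [-9/19, -54/95]
P' = [126/19 60/19; 60/19 189/95]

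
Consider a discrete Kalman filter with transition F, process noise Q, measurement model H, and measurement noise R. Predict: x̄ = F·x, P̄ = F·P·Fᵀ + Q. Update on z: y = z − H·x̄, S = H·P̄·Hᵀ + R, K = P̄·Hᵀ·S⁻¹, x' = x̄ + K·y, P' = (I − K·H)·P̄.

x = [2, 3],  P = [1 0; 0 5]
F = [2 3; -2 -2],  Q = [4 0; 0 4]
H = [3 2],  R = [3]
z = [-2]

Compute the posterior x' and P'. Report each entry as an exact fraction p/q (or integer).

x' = [481/184, -19/4]
P' = [1471/184 -45/4; -45/4 33/2]

x̄ = F·x = [13, -10]
P̄ = F·P·Fᵀ + Q = [53 -34; -34 28]
y = z − H·x̄ = [-21]
S = H·P̄·Hᵀ + R = [184]
K = P̄·Hᵀ·S⁻¹ = [91/184; -1/4]
x' = x̄ + K·y = [481/184, -19/4]
P' = (I − K·H)·P̄ = [1471/184 -45/4; -45/4 33/2]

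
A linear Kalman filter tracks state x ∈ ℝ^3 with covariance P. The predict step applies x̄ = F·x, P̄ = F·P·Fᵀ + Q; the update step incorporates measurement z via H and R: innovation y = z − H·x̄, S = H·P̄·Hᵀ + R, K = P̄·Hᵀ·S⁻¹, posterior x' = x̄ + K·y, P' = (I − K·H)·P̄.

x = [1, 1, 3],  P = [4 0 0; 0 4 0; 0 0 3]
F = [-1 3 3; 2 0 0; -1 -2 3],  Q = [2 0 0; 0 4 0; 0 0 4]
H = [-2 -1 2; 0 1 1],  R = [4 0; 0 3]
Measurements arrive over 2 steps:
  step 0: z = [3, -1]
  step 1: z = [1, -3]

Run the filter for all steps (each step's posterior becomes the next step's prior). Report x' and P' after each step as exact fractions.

step 0: x̄ = F·x = [11, 2, 6]
step 0: P̄ = F·P·Fᵀ + Q = [69 -8 7; -8 20 -8; 7 -8 51]
step 0: y = z − H·x̄ = [15, -9]
step 0: S = H·P̄·Hᵀ + R = [448 76; 76 58]
step 0: K = P̄·Hᵀ·S⁻¹ = [-1663/5052 523/1263; -259/2526 431/1263; 575/5052 748/1263]
step 0: x' = x̄ + K·y = [3933/1684, -2197/842, 4003/1684]
step 0: P' = (I − K·H)·P̄ = [39443/1263 -24695/1263 26264/1263; -24695/1263 17498/1263 -16205/1263; 26264/1263 -16205/1263 18449/1263]
step 1: x̄ = F·x = [-2553/842, 3933/842, 4216/421]
step 1: P̄ = F·P·Fᵀ + Q = [64388/1263 -69472/1263 -81008/1263; -69472/1263 162824/1263 177478/1263; -81008/1263 177478/1263 218624/1263]
step 1: y = z − H·x̄ = [-17195/842, -14891/842]
step 1: S = H·P̄·Hᵀ + R = [960188/1263 250954/421; 250954/421 246731/421]
step 1: K = P̄·Hᵀ·S⁻¹ = [-1000175/2848837 438130/2848837; -1102564/14244185 7670166/14244185; 5539549/56976740 12427897/28488370]
step 1: x' = x̄ + K·y = [4038877/2848837, -93195901/28488370, 35742751/113953480]
step 1: P' = (I − K·H)·P̄ = [22171012/2848837 -12570848/2848837 13885238/2848837; -12570848/2848837 58713244/14244185 -35702746/14244185; 13885238/2848837 -35702746/14244185 108689183/28488370]

step 0: x' = [3933/1684, -2197/842, 4003/1684], P' = [39443/1263 -24695/1263 26264/1263; -24695/1263 17498/1263 -16205/1263; 26264/1263 -16205/1263 18449/1263]
step 1: x' = [4038877/2848837, -93195901/28488370, 35742751/113953480], P' = [22171012/2848837 -12570848/2848837 13885238/2848837; -12570848/2848837 58713244/14244185 -35702746/14244185; 13885238/2848837 -35702746/14244185 108689183/28488370]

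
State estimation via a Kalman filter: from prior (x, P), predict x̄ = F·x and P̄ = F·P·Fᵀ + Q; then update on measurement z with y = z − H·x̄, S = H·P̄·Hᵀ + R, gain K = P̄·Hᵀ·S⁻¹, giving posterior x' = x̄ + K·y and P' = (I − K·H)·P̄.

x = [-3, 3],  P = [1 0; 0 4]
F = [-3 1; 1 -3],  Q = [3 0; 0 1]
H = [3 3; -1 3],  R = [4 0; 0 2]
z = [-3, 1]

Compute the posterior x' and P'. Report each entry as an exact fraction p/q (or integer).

x̄ = F·x = [12, -12]
P̄ = F·P·Fᵀ + Q = [16 -15; -15 38]
y = z − H·x̄ = [-3, 49]
S = H·P̄·Hᵀ + R = [220 204; 204 450]
K = P̄·Hᵀ·S⁻¹ = [2299/9564 -1754/7173; 263/3188 596/2391]
x' = x̄ + K·y = [-20171/28692, -319/9564]
P' = (I − K·H)·P̄ = [10405/28692 -403/9564; -403/9564 485/3188]

x' = [-20171/28692, -319/9564]
P' = [10405/28692 -403/9564; -403/9564 485/3188]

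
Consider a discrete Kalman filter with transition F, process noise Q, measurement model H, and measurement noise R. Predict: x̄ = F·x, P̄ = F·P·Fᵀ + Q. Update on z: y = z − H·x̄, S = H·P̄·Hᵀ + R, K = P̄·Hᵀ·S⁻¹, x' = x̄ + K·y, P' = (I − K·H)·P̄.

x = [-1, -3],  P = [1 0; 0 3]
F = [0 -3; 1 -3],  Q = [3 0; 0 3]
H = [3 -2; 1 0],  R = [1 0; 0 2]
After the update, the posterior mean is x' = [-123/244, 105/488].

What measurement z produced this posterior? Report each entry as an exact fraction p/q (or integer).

z = [-2, -1]

x̄ = F·x = [9, 8]
P̄ = F·P·Fᵀ + Q = [30 27; 27 31]
S = H·P̄·Hᵀ + R = [71 36; 36 32]
K = P̄·Hᵀ·S⁻¹ = [9/122 417/488; -91/244 1233/976]
x' − x̄ = [-2319/244, -3799/488] = K·y
y = (KᵀK)⁻¹·Kᵀ·(x' − x̄) = [-13, -10]
z = y + H·x̄ = [-13, -10] + [11, 9] = [-2, -1]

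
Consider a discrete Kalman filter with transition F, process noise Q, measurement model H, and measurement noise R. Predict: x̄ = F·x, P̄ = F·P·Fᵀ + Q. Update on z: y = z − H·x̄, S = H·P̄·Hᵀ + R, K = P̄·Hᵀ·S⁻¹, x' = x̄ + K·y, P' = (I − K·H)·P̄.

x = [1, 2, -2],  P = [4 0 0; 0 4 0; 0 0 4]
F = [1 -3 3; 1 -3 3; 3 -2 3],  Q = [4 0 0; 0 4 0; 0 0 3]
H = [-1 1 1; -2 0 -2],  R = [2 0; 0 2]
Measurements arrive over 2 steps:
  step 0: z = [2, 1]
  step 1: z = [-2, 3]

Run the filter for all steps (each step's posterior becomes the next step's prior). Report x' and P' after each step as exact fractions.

step 0: x' = [-34811/13169, -36591/13169, 27890/13169], P' = [42464/13169 69532/13169 -37924/13169; 69532/13169 137984/13169 -66668/13169; -37924/13169 -66668/13169 39918/13169]
step 1: x' = [82912400/157449083, 88812676/157449083, -315898538/157449083], P' = [311869506/157449083 482431478/157449083 -253087464/157449083; 482431478/157449083 1028359138/157449083 -439902464/157449083; -253087464/157449083 -439902464/157449083 272656178/157449083]

step 0: x̄ = F·x = [-11, -11, -7]
step 0: P̄ = F·P·Fᵀ + Q = [80 76 72; 76 80 72; 72 72 91]
step 0: y = z − H·x̄ = [9, -35]
step 0: S = H·P̄·Hᵀ + R = [101 -318; -318 1262]
step 0: K = P̄·Hᵀ·S⁻¹ = [-5428/13169 -4540/13169; 892/13169 -2864/13169; 5587/13169 -1994/13169]
step 0: x' = x̄ + K·y = [-34811/13169, -36591/13169, 27890/13169]
step 0: P' = (I − K·H)·P̄ = [42464/13169 69532/13169 -37924/13169; 69532/13169 137984/13169 -66668/13169; -37924/13169 -66668/13169 39918/13169]
step 1: x̄ = F·x = [158632/13169, 158632/13169, 52419/13169]
step 1: P̄ = F·P·Fᵀ + Q = [2251546/13169 2198870/13169 1094638/13169; 2198870/13169 2251546/13169 1094638/13169; 1094638/13169 1094638/13169 615881/13169]
step 1: y = z − H·x̄ = [-78757/13169, 461609/13169]
step 1: S = H·P̄·Hᵀ + R = [747571/13169 -3315686/13169; -3315686/13169 20253150/13169]
step 1: K = P̄·Hᵀ·S⁻¹ = [-41262746/157449083 -5343822/14313553; 53012598/157449083 -3866274/14313553; 42920589/157449083 -1778974/14313553]
step 1: x' = x̄ + K·y = [82912400/157449083, 88812676/157449083, -315898538/157449083]
step 1: P' = (I − K·H)·P̄ = [311869506/157449083 482431478/157449083 -253087464/157449083; 482431478/157449083 1028359138/157449083 -439902464/157449083; -253087464/157449083 -439902464/157449083 272656178/157449083]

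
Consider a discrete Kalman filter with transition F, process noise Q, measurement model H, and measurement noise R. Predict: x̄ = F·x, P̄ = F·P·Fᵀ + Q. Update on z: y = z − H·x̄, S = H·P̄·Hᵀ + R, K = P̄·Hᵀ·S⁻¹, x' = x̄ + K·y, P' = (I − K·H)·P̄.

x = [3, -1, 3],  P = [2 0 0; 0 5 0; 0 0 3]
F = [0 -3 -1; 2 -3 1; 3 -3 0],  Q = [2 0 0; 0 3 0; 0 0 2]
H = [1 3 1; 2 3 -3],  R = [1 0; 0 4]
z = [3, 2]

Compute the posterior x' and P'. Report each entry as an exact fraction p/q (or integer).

x' = [-763737/161069, 461694/161069, -125674/161069]
P' = [1605255/161069 -655398/161069 379100/161069; -655398/161069 281923/161069 -157593/161069; 379100/161069 -157593/161069 137995/161069]

x̄ = F·x = [0, 12, 12]
P̄ = F·P·Fᵀ + Q = [50 42 45; 42 59 57; 45 57 65]
y = z − H·x̄ = [-45, 2]
S = H·P̄·Hᵀ + R = [1331 427; 427 258]
K = P̄·Hᵀ·S⁻¹ = [18161/161069 26754/161069; 32778/161069 1938/161069; 44316/161069 -32141/161069]
x' = x̄ + K·y = [-763737/161069, 461694/161069, -125674/161069]
P' = (I − K·H)·P̄ = [1605255/161069 -655398/161069 379100/161069; -655398/161069 281923/161069 -157593/161069; 379100/161069 -157593/161069 137995/161069]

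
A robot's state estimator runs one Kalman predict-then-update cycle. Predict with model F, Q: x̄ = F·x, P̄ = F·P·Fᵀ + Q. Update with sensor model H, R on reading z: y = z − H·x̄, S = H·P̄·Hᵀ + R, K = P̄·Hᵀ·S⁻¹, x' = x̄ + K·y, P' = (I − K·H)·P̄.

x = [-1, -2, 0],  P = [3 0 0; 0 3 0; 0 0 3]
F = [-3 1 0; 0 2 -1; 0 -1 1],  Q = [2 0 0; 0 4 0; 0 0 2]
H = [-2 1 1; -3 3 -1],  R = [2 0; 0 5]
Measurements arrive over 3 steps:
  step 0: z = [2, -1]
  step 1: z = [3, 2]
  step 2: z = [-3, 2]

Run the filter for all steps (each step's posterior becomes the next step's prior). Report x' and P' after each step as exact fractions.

step 0: x̄ = F·x = [1, -4, 2]
step 0: P̄ = F·P·Fᵀ + Q = [32 6 -3; 6 19 -9; -3 -9 8]
step 0: y = z − H·x̄ = [6, 16]
step 0: S = H·P̄·Hᵀ + R = [127 172; 172 400]
step 0: K = P̄·Hᵀ·S⁻¹ = [-2875/5304 967/21216; -283/663 805/2652; 809/2652 -2081/10608]
step 0: x' = x̄ + K·y = [-4039/2652, -1130/663, 917/1326]
step 0: P' = (I − K·H)·P̄ = [49937/21216 7235/2652 9497/10608; 7235/2652 2371/663 1361/1326; 9497/10608 1361/1326 7289/5304]
step 1: x̄ = F·x = [7597/2652, -5437/1326, 1059/442]
step 1: P̄ = F·P·Fᵀ + Q = [220457/21216 -80165/10608 10427/3536; -80165/10608 82601/5304 -9631/1768; 10427/3536 -9631/1768 8659/1768]
step 1: y = z − H·x̄ = [13835/1326, 22357/884]
step 1: S = H·P̄·Hᵀ + R = [379625/5304 559885/3536; 559885/3536 3040827/7072]
step 1: K = P̄·Hᵀ·S⁻¹ = [-13612469/40339425 -189251/24203655; -2350477/13446475 641184/2689295; 14084264/40339425 -4805434/24203655]
step 1: x' = x̄ + K·y = [-6889429/8067885, 284283/2689295, 8209114/8067885]
step 1: P' = (I − K·H)·P̄ = [166892221/121018275 20779306/13446475 65095874/121018275; 20779306/13446475 28806294/13446475 8051364/13446475; 65095874/121018275 8051364/13446475 142235056/121018275]
step 2: x̄ = F·x = [1024816/384185, -6503416/8067885, 210179/230511]
step 2: P̄ = F·P·Fᵀ + Q = [13987947/1920925 -22892566/5762775 1704374/1152555; -22892566/5762775 1373485636/121018275 -12667472/3457665; 1704374/1152555 -12667472/3457665 2849164/691533]
step 2: y = z − H·x̄ = [5995256/2689295, 107565691/8067885]
step 2: S = H·P̄·Hᵀ + R = [662167106/13446475 4056769946/40339425; 4056769946/40339425 33783546436/121018275]
step 2: K = P̄·Hᵀ·S⁻¹ = [-73678593641/219870664214 -1214731011/219870664214; -18985009479/109935332107 26383569889/109935332107; 38349974727/109935332107 -21513145981/109935332107]
step 2: x' = x̄ + K·y = [406058960259/219870664214, 220820171879/109935332107, -101093313668/109935332107]
step 2: P' = (I − K·H)·P̄ = [301491954677/219870664214 169253616381/109935332107 58559744655/109935332107; 169253616381/109935332107 235053978098/109935332107 65483235706/109935332107; 58559744655/109935332107 65483235706/109935332107 128336203058/109935332107]

step 0: x' = [-4039/2652, -1130/663, 917/1326], P' = [49937/21216 7235/2652 9497/10608; 7235/2652 2371/663 1361/1326; 9497/10608 1361/1326 7289/5304]
step 1: x' = [-6889429/8067885, 284283/2689295, 8209114/8067885], P' = [166892221/121018275 20779306/13446475 65095874/121018275; 20779306/13446475 28806294/13446475 8051364/13446475; 65095874/121018275 8051364/13446475 142235056/121018275]
step 2: x' = [406058960259/219870664214, 220820171879/109935332107, -101093313668/109935332107], P' = [301491954677/219870664214 169253616381/109935332107 58559744655/109935332107; 169253616381/109935332107 235053978098/109935332107 65483235706/109935332107; 58559744655/109935332107 65483235706/109935332107 128336203058/109935332107]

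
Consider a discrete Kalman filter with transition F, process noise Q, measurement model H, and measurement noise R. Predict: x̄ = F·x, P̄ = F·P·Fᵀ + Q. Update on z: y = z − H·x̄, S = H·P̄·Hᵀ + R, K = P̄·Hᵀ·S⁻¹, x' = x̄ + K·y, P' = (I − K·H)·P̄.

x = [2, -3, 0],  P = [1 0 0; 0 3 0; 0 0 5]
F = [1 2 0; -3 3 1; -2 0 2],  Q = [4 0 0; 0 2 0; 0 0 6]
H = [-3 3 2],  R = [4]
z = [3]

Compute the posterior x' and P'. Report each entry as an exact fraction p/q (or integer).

x̄ = F·x = [-4, -15, -4]
P̄ = F·P·Fᵀ + Q = [17 15 -2; 15 43 16; -2 16 30]
y = z − H·x̄ = [44]
S = H·P̄·Hᵀ + R = [610]
K = P̄·Hᵀ·S⁻¹ = [-1/61; 58/305; 57/305]
x' = x̄ + K·y = [-288/61, -2023/305, 1288/305]
P' = (I − K·H)·P̄ = [1027/61 1031/61 -8/61; 1031/61 6387/305 -1732/305; -8/61 -1732/305 2652/305]

x' = [-288/61, -2023/305, 1288/305]
P' = [1027/61 1031/61 -8/61; 1031/61 6387/305 -1732/305; -8/61 -1732/305 2652/305]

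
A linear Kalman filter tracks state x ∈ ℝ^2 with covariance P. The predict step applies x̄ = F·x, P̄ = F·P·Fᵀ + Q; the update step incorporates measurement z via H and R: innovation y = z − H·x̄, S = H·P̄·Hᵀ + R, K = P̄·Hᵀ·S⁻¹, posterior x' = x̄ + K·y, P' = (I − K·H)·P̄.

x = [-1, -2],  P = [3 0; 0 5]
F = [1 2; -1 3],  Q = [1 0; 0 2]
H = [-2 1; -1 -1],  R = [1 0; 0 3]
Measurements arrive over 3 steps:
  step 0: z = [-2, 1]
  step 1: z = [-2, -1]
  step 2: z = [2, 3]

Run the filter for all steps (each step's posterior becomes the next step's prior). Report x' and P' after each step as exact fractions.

step 0: x̄ = F·x = [-5, -5]
step 0: P̄ = F·P·Fᵀ + Q = [24 27; 27 50]
step 0: y = z − H·x̄ = [-7, -9]
step 0: S = H·P̄·Hᵀ + R = [39 25; 25 131]
step 0: K = P̄·Hᵀ·S⁻¹ = [-369/1121 -366/1121; 1401/4484 -2903/4484]
step 0: x' = x̄ + K·y = [272/1121, -1525/1121]
step 0: P' = (I − K·H)·P̄ = [489/1121 609/1121; 609/1121 6273/4484]
step 1: x̄ = F·x = [-2778/1121, -4847/1121]
step 1: P̄ = F·P·Fᵀ + Q = [10319/1121 19059/2242; 19059/2242 52765/4484]
step 1: y = z − H·x̄ = [-2951/1121, -8746/1121]
step 1: S = H·P̄·Hᵀ + R = [69881/4484 67905/4484; 67905/4484 183729/4484]
step 1: K = P̄·Hᵀ·S⁻¹ = [-103054/305831 -282208/917493; 138203/611662 -1060927/1834986]
step 1: x' = x̄ + K·y = [741956/917493, -748279/1834986]
step 1: P' = (I − K·H)·P̄ = [385262/917493 461362/917493; 461362/917493 2260057/1834986]
step 2: x̄ = F·x = [-6323/917493, -3728749/1834986]
step 2: P̄ = F·P·Fᵀ + Q = [7668317/917493 6856271/917493; 6856271/917493 19244665/1834986]
step 2: y = z − H·x̄ = [7373429/1834986, 1763563/1834986]
step 2: S = H·P̄·Hᵀ + R = [27576019/1834986 25141145/1834986; 25141145/1834986 67511341/1834986]
step 2: K = P̄·Hᵀ·S⁻¹ = [-226002711/670096039 -204169709/670096039; 150579276/670096039 -383198273/670096039]
step 2: x' = x̄ + K·y = [-1108975830/670096039, -1124874321/670096039]
step 2: P' = (I − K·H)·P̄ = [279503946/670096039 333005181/670096039; 333005181/670096039 816589638/670096039]

step 0: x' = [272/1121, -1525/1121], P' = [489/1121 609/1121; 609/1121 6273/4484]
step 1: x' = [741956/917493, -748279/1834986], P' = [385262/917493 461362/917493; 461362/917493 2260057/1834986]
step 2: x' = [-1108975830/670096039, -1124874321/670096039], P' = [279503946/670096039 333005181/670096039; 333005181/670096039 816589638/670096039]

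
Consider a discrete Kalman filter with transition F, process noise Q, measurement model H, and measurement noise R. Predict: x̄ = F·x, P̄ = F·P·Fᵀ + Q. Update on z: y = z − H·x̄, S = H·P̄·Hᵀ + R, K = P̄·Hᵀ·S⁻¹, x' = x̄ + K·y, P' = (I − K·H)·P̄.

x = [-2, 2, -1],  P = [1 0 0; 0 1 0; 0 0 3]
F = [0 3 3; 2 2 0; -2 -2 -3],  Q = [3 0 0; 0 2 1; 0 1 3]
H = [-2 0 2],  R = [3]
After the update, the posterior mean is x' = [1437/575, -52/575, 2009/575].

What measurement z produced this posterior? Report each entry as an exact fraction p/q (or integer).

z = [2]

x̄ = F·x = [3, 0, 3]
P̄ = F·P·Fᵀ + Q = [39 6 -33; 6 10 -7; -33 -7 38]
S = H·P̄·Hᵀ + R = [575]
K = P̄·Hᵀ·S⁻¹ = [-144/575; -26/575; 142/575]
x' − x̄ = [-288/575, -52/575, 284/575] = K·y
y = (KᵀK)⁻¹·Kᵀ·(x' − x̄) = [2]
z = y + H·x̄ = [2] + [0] = [2]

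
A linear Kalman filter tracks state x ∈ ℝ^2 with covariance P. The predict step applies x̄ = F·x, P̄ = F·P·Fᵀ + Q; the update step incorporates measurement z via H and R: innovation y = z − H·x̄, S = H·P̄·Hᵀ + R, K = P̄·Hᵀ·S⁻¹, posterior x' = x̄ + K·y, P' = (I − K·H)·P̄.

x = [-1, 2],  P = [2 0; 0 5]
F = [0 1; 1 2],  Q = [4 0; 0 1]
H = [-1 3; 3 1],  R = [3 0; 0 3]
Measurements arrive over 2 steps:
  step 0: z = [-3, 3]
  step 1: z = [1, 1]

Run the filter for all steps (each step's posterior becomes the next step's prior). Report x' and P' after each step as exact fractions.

step 0: x' = [1926/1667, -891/1667], P' = [3291/11669 90/11669; 90/11669 3417/11669]
step 1: x' = [2251393/14510651, 5452592/14510651], P' = [4060797/14510651 62316/14510651; 62316/14510651 3870852/14510651]

step 0: x̄ = F·x = [2, 3]
step 0: P̄ = F·P·Fᵀ + Q = [9 10; 10 23]
step 0: y = z − H·x̄ = [-10, -6]
step 0: S = H·P̄·Hᵀ + R = [159 122; 122 167]
step 0: K = P̄·Hᵀ·S⁻¹ = [-1007/11669 3321/11669; 3387/11669 1229/11669]
step 0: x' = x̄ + K·y = [1926/1667, -891/1667]
step 0: P' = (I − K·H)·P̄ = [3291/11669 90/11669; 90/11669 3417/11669]
step 1: x̄ = F·x = [-891/1667, 144/1667]
step 1: P̄ = F·P·Fᵀ + Q = [50093/11669 6924/11669; 6924/11669 28988/11669]
step 1: y = z − H·x̄ = [344/1667, 4196/1667]
step 1: S = H·P̄·Hᵀ + R = [304448/11669 -7923/11669; -7923/11669 556376/11669]
step 1: K = P̄·Hᵀ·S⁻¹ = [-1291283/14510651 4081569/14510651; 3850080/14510651 1352600/14510651]
step 1: x' = x̄ + K·y = [2251393/14510651, 5452592/14510651]
step 1: P' = (I − K·H)·P̄ = [4060797/14510651 62316/14510651; 62316/14510651 3870852/14510651]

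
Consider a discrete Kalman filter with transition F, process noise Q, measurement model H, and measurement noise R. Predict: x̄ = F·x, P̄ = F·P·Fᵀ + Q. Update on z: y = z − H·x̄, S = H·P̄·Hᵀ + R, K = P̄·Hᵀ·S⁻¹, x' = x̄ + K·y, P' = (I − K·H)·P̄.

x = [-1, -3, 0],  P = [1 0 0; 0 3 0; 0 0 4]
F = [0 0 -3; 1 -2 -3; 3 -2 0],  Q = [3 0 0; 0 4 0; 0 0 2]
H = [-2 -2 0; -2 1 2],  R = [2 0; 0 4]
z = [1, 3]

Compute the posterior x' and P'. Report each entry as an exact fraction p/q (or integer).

x' = [-94659/70787, 60729/70787, -12897/70787]
P' = [84687/70787 -69414/70787 101058/70787; -69414/70787 89424/70787 -95852/70787; 101058/70787 -95852/70787 190982/70787]

x̄ = F·x = [0, 5, 3]
P̄ = F·P·Fᵀ + Q = [39 36 0; 36 53 15; 0 15 23]
y = z − H·x̄ = [11, -8]
S = H·P̄·Hᵀ + R = [658 62; 62 221]
K = P̄·Hᵀ·S⁻¹ = [-15273/70787 -9168/70787; -20010/70787 9137/70787; -5206/70787 20999/70787]
x' = x̄ + K·y = [-94659/70787, 60729/70787, -12897/70787]
P' = (I − K·H)·P̄ = [84687/70787 -69414/70787 101058/70787; -69414/70787 89424/70787 -95852/70787; 101058/70787 -95852/70787 190982/70787]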